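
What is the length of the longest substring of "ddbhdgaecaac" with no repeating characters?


Input: "ddbhdgaecaac"
Sliding window (track last position of each char):
  Position 0 ('d'): window [0,0] length 1 -- new best
  Position 1 ('d'): repeat (last at 0), move window start to 1
  Position 1 ('d'): window [1,1] length 1
  Position 2 ('b'): window [1,2] length 2 -- new best
  Position 3 ('h'): window [1,3] length 3 -- new best
  Position 4 ('d'): repeat (last at 1), move window start to 2
  Position 4 ('d'): window [2,4] length 3
  Position 5 ('g'): window [2,5] length 4 -- new best
  Position 6 ('a'): window [2,6] length 5 -- new best
  Position 7 ('e'): window [2,7] length 6 -- new best
  Position 8 ('c'): window [2,8] length 7 -- new best
  Position 9 ('a'): repeat (last at 6), move window start to 7
  Position 9 ('a'): window [7,9] length 3
  Position 10 ('a'): repeat (last at 9), move window start to 10
  Position 10 ('a'): window [10,10] length 1
  Position 11 ('c'): window [10,11] length 2
Longest substring with no repeats: "bhdgaec" with length 7

7


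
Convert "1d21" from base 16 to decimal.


Input: "1d21" in base 16
Positional expansion:
  Digit '1' (value 1) x 16^3 = 4096
  Digit 'd' (value 13) x 16^2 = 3328
  Digit '2' (value 2) x 16^1 = 32
  Digit '1' (value 1) x 16^0 = 1
Sum = 7457

7457


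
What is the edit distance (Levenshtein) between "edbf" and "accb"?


Computing edit distance: "edbf" -> "accb"
DP table:
           a    c    c    b
      0    1    2    3    4
  e   1    1    2    3    4
  d   2    2    2    3    4
  b   3    3    3    3    3
  f   4    4    4    4    4
Edit distance = dp[4][4] = 4

4


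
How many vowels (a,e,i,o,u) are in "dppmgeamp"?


Input: dppmgeamp
Checking each character:
  'd' at position 0: consonant
  'p' at position 1: consonant
  'p' at position 2: consonant
  'm' at position 3: consonant
  'g' at position 4: consonant
  'e' at position 5: vowel (running total: 1)
  'a' at position 6: vowel (running total: 2)
  'm' at position 7: consonant
  'p' at position 8: consonant
Total vowels: 2

2


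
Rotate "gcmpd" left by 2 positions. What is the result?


Input: "gcmpd", rotate left by 2
First 2 characters: "gc"
Remaining characters: "mpd"
Concatenate remaining + first: "mpd" + "gc" = "mpdgc"

mpdgc


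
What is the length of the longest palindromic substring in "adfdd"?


Input: "adfdd"
Checking substrings for palindromes:
  [1:4] "dfd" (len 3) => palindrome
  [3:5] "dd" (len 2) => palindrome
Longest palindromic substring: "dfd" with length 3

3


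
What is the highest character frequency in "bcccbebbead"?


Input: bcccbebbead
Character counts:
  'a': 1
  'b': 4
  'c': 3
  'd': 1
  'e': 2
Maximum frequency: 4

4


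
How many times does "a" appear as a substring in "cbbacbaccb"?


Searching for "a" in "cbbacbaccb"
Scanning each position:
  Position 0: "c" => no
  Position 1: "b" => no
  Position 2: "b" => no
  Position 3: "a" => MATCH
  Position 4: "c" => no
  Position 5: "b" => no
  Position 6: "a" => MATCH
  Position 7: "c" => no
  Position 8: "c" => no
  Position 9: "b" => no
Total occurrences: 2

2


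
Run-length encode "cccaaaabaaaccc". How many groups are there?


Input: cccaaaabaaaccc
Scanning for consecutive runs:
  Group 1: 'c' x 3 (positions 0-2)
  Group 2: 'a' x 4 (positions 3-6)
  Group 3: 'b' x 1 (positions 7-7)
  Group 4: 'a' x 3 (positions 8-10)
  Group 5: 'c' x 3 (positions 11-13)
Total groups: 5

5


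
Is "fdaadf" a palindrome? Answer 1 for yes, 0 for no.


Input: fdaadf
Reversed: fdaadf
  Compare pos 0 ('f') with pos 5 ('f'): match
  Compare pos 1 ('d') with pos 4 ('d'): match
  Compare pos 2 ('a') with pos 3 ('a'): match
Result: palindrome

1


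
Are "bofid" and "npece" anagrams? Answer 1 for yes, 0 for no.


Strings: "bofid", "npece"
Sorted first:  bdfio
Sorted second: ceenp
Differ at position 0: 'b' vs 'c' => not anagrams

0


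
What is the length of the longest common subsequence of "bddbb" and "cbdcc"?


LCS of "bddbb" and "cbdcc"
DP table:
           c    b    d    c    c
      0    0    0    0    0    0
  b   0    0    1    1    1    1
  d   0    0    1    2    2    2
  d   0    0    1    2    2    2
  b   0    0    1    2    2    2
  b   0    0    1    2    2    2
LCS length = dp[5][5] = 2

2


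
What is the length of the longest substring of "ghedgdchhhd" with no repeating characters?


Input: "ghedgdchhhd"
Sliding window (track last position of each char):
  Position 0 ('g'): window [0,0] length 1 -- new best
  Position 1 ('h'): window [0,1] length 2 -- new best
  Position 2 ('e'): window [0,2] length 3 -- new best
  Position 3 ('d'): window [0,3] length 4 -- new best
  Position 4 ('g'): repeat (last at 0), move window start to 1
  Position 4 ('g'): window [1,4] length 4
  Position 5 ('d'): repeat (last at 3), move window start to 4
  Position 5 ('d'): window [4,5] length 2
  Position 6 ('c'): window [4,6] length 3
  Position 7 ('h'): window [4,7] length 4
  Position 8 ('h'): repeat (last at 7), move window start to 8
  Position 8 ('h'): window [8,8] length 1
  Position 9 ('h'): repeat (last at 8), move window start to 9
  Position 9 ('h'): window [9,9] length 1
  Position 10 ('d'): window [9,10] length 2
Longest substring with no repeats: "ghed" with length 4

4


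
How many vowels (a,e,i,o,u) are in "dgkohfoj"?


Input: dgkohfoj
Checking each character:
  'd' at position 0: consonant
  'g' at position 1: consonant
  'k' at position 2: consonant
  'o' at position 3: vowel (running total: 1)
  'h' at position 4: consonant
  'f' at position 5: consonant
  'o' at position 6: vowel (running total: 2)
  'j' at position 7: consonant
Total vowels: 2

2


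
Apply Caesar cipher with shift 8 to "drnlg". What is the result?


Caesar cipher: shift "drnlg" by 8
  'd' (pos 3) + 8 = pos 11 = 'l'
  'r' (pos 17) + 8 = pos 25 = 'z'
  'n' (pos 13) + 8 = pos 21 = 'v'
  'l' (pos 11) + 8 = pos 19 = 't'
  'g' (pos 6) + 8 = pos 14 = 'o'
Result: lzvto

lzvto


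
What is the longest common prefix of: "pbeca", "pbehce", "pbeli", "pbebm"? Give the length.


Words: pbeca, pbehce, pbeli, pbebm
  Position 0: all 'p' => match
  Position 1: all 'b' => match
  Position 2: all 'e' => match
  Position 3: ('c', 'h', 'l', 'b') => mismatch, stop
LCP = "pbe" (length 3)

3


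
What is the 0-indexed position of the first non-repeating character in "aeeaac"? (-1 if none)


Input: aeeaac
Character frequencies:
  'a': 3
  'c': 1
  'e': 2
Scanning left to right for freq == 1:
  Position 0 ('a'): freq=3, skip
  Position 1 ('e'): freq=2, skip
  Position 2 ('e'): freq=2, skip
  Position 3 ('a'): freq=3, skip
  Position 4 ('a'): freq=3, skip
  Position 5 ('c'): unique! => answer = 5

5


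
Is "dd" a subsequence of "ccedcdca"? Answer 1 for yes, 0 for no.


Check if "dd" is a subsequence of "ccedcdca"
Greedy scan:
  Position 0 ('c'): no match needed
  Position 1 ('c'): no match needed
  Position 2 ('e'): no match needed
  Position 3 ('d'): matches sub[0] = 'd'
  Position 4 ('c'): no match needed
  Position 5 ('d'): matches sub[1] = 'd'
  Position 6 ('c'): no match needed
  Position 7 ('a'): no match needed
All 2 characters matched => is a subsequence

1


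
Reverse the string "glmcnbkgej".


Input: glmcnbkgej
Reading characters right to left:
  Position 9: 'j'
  Position 8: 'e'
  Position 7: 'g'
  Position 6: 'k'
  Position 5: 'b'
  Position 4: 'n'
  Position 3: 'c'
  Position 2: 'm'
  Position 1: 'l'
  Position 0: 'g'
Reversed: jegkbncmlg

jegkbncmlg


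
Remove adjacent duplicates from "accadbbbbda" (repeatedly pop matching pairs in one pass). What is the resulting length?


Input: accadbbbbda
Stack-based adjacent duplicate removal:
  Read 'a': push. Stack: a
  Read 'c': push. Stack: ac
  Read 'c': matches stack top 'c' => pop. Stack: a
  Read 'a': matches stack top 'a' => pop. Stack: (empty)
  Read 'd': push. Stack: d
  Read 'b': push. Stack: db
  Read 'b': matches stack top 'b' => pop. Stack: d
  Read 'b': push. Stack: db
  Read 'b': matches stack top 'b' => pop. Stack: d
  Read 'd': matches stack top 'd' => pop. Stack: (empty)
  Read 'a': push. Stack: a
Final stack: "a" (length 1)

1


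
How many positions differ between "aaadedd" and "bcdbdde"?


Comparing "aaadedd" and "bcdbdde" position by position:
  Position 0: 'a' vs 'b' => DIFFER
  Position 1: 'a' vs 'c' => DIFFER
  Position 2: 'a' vs 'd' => DIFFER
  Position 3: 'd' vs 'b' => DIFFER
  Position 4: 'e' vs 'd' => DIFFER
  Position 5: 'd' vs 'd' => same
  Position 6: 'd' vs 'e' => DIFFER
Positions that differ: 6

6


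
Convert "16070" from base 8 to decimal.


Input: "16070" in base 8
Positional expansion:
  Digit '1' (value 1) x 8^4 = 4096
  Digit '6' (value 6) x 8^3 = 3072
  Digit '0' (value 0) x 8^2 = 0
  Digit '7' (value 7) x 8^1 = 56
  Digit '0' (value 0) x 8^0 = 0
Sum = 7224

7224


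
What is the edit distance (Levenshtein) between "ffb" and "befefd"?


Computing edit distance: "ffb" -> "befefd"
DP table:
           b    e    f    e    f    d
      0    1    2    3    4    5    6
  f   1    1    2    2    3    4    5
  f   2    2    2    2    3    3    4
  b   3    2    3    3    3    4    4
Edit distance = dp[3][6] = 4

4


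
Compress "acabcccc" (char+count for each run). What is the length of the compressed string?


Input: acabcccc
Runs:
  'a' x 1 => "a1"
  'c' x 1 => "c1"
  'a' x 1 => "a1"
  'b' x 1 => "b1"
  'c' x 4 => "c4"
Compressed: "a1c1a1b1c4"
Compressed length: 10

10


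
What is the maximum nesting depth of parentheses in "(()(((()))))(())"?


Input: "(()(((()))))(())"
Tracking depth:
  Position 0 '(': depth becomes 1
  Position 1 '(': depth becomes 2
  Position 2 ')': depth becomes 1
  Position 3 '(': depth becomes 2
  Position 4 '(': depth becomes 3
  Position 5 '(': depth becomes 4
  Position 6 '(': depth becomes 5
  Position 7 ')': depth becomes 4
  Position 8 ')': depth becomes 3
  Position 9 ')': depth becomes 2
  Position 10 ')': depth becomes 1
  Position 11 ')': depth becomes 0
  Position 12 '(': depth becomes 1
  Position 13 '(': depth becomes 2
  Position 14 ')': depth becomes 1
  Position 15 ')': depth becomes 0
Maximum depth reached: 5

5


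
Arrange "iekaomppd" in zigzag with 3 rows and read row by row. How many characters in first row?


Zigzag "iekaomppd" into 3 rows:
Placing characters:
  'i' => row 0
  'e' => row 1
  'k' => row 2
  'a' => row 1
  'o' => row 0
  'm' => row 1
  'p' => row 2
  'p' => row 1
  'd' => row 0
Rows:
  Row 0: "iod"
  Row 1: "eamp"
  Row 2: "kp"
First row length: 3

3


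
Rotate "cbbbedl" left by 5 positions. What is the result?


Input: "cbbbedl", rotate left by 5
First 5 characters: "cbbbe"
Remaining characters: "dl"
Concatenate remaining + first: "dl" + "cbbbe" = "dlcbbbe"

dlcbbbe


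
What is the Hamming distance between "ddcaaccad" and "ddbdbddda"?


Comparing "ddcaaccad" and "ddbdbddda" position by position:
  Position 0: 'd' vs 'd' => same
  Position 1: 'd' vs 'd' => same
  Position 2: 'c' vs 'b' => differ
  Position 3: 'a' vs 'd' => differ
  Position 4: 'a' vs 'b' => differ
  Position 5: 'c' vs 'd' => differ
  Position 6: 'c' vs 'd' => differ
  Position 7: 'a' vs 'd' => differ
  Position 8: 'd' vs 'a' => differ
Total differences (Hamming distance): 7

7


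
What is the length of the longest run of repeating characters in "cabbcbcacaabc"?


Input: "cabbcbcacaabc"
Scanning for longest run:
  Position 1 ('a'): new char, reset run to 1
  Position 2 ('b'): new char, reset run to 1
  Position 3 ('b'): continues run of 'b', length=2
  Position 4 ('c'): new char, reset run to 1
  Position 5 ('b'): new char, reset run to 1
  Position 6 ('c'): new char, reset run to 1
  Position 7 ('a'): new char, reset run to 1
  Position 8 ('c'): new char, reset run to 1
  Position 9 ('a'): new char, reset run to 1
  Position 10 ('a'): continues run of 'a', length=2
  Position 11 ('b'): new char, reset run to 1
  Position 12 ('c'): new char, reset run to 1
Longest run: 'b' with length 2

2


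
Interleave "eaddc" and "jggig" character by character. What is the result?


Interleaving "eaddc" and "jggig":
  Position 0: 'e' from first, 'j' from second => "ej"
  Position 1: 'a' from first, 'g' from second => "ag"
  Position 2: 'd' from first, 'g' from second => "dg"
  Position 3: 'd' from first, 'i' from second => "di"
  Position 4: 'c' from first, 'g' from second => "cg"
Result: ejagdgdicg

ejagdgdicg


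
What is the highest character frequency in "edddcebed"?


Input: edddcebed
Character counts:
  'b': 1
  'c': 1
  'd': 4
  'e': 3
Maximum frequency: 4

4


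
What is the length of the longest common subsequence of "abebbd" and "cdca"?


LCS of "abebbd" and "cdca"
DP table:
           c    d    c    a
      0    0    0    0    0
  a   0    0    0    0    1
  b   0    0    0    0    1
  e   0    0    0    0    1
  b   0    0    0    0    1
  b   0    0    0    0    1
  d   0    0    1    1    1
LCS length = dp[6][4] = 1

1


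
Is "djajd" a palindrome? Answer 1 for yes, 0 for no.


Input: djajd
Reversed: djajd
  Compare pos 0 ('d') with pos 4 ('d'): match
  Compare pos 1 ('j') with pos 3 ('j'): match
Result: palindrome

1


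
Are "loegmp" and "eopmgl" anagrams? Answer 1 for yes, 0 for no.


Strings: "loegmp", "eopmgl"
Sorted first:  eglmop
Sorted second: eglmop
Sorted forms match => anagrams

1


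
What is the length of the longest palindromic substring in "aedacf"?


Input: "aedacf"
Checking substrings for palindromes:
  No multi-char palindromic substrings found
Longest palindromic substring: "a" with length 1

1


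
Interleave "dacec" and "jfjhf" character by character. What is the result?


Interleaving "dacec" and "jfjhf":
  Position 0: 'd' from first, 'j' from second => "dj"
  Position 1: 'a' from first, 'f' from second => "af"
  Position 2: 'c' from first, 'j' from second => "cj"
  Position 3: 'e' from first, 'h' from second => "eh"
  Position 4: 'c' from first, 'f' from second => "cf"
Result: djafcjehcf

djafcjehcf


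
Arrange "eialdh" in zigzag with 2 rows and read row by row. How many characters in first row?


Zigzag "eialdh" into 2 rows:
Placing characters:
  'e' => row 0
  'i' => row 1
  'a' => row 0
  'l' => row 1
  'd' => row 0
  'h' => row 1
Rows:
  Row 0: "ead"
  Row 1: "ilh"
First row length: 3

3


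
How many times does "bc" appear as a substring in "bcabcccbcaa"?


Searching for "bc" in "bcabcccbcaa"
Scanning each position:
  Position 0: "bc" => MATCH
  Position 1: "ca" => no
  Position 2: "ab" => no
  Position 3: "bc" => MATCH
  Position 4: "cc" => no
  Position 5: "cc" => no
  Position 6: "cb" => no
  Position 7: "bc" => MATCH
  Position 8: "ca" => no
  Position 9: "aa" => no
Total occurrences: 3

3


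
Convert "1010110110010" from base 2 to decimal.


Input: "1010110110010" in base 2
Positional expansion:
  Digit '1' (value 1) x 2^12 = 4096
  Digit '0' (value 0) x 2^11 = 0
  Digit '1' (value 1) x 2^10 = 1024
  Digit '0' (value 0) x 2^9 = 0
  Digit '1' (value 1) x 2^8 = 256
  Digit '1' (value 1) x 2^7 = 128
  Digit '0' (value 0) x 2^6 = 0
  Digit '1' (value 1) x 2^5 = 32
  Digit '1' (value 1) x 2^4 = 16
  Digit '0' (value 0) x 2^3 = 0
  Digit '0' (value 0) x 2^2 = 0
  Digit '1' (value 1) x 2^1 = 2
  Digit '0' (value 0) x 2^0 = 0
Sum = 5554

5554


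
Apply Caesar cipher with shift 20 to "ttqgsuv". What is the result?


Caesar cipher: shift "ttqgsuv" by 20
  't' (pos 19) + 20 = pos 13 = 'n'
  't' (pos 19) + 20 = pos 13 = 'n'
  'q' (pos 16) + 20 = pos 10 = 'k'
  'g' (pos 6) + 20 = pos 0 = 'a'
  's' (pos 18) + 20 = pos 12 = 'm'
  'u' (pos 20) + 20 = pos 14 = 'o'
  'v' (pos 21) + 20 = pos 15 = 'p'
Result: nnkamop

nnkamop


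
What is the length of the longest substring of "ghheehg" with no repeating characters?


Input: "ghheehg"
Sliding window (track last position of each char):
  Position 0 ('g'): window [0,0] length 1 -- new best
  Position 1 ('h'): window [0,1] length 2 -- new best
  Position 2 ('h'): repeat (last at 1), move window start to 2
  Position 2 ('h'): window [2,2] length 1
  Position 3 ('e'): window [2,3] length 2
  Position 4 ('e'): repeat (last at 3), move window start to 4
  Position 4 ('e'): window [4,4] length 1
  Position 5 ('h'): window [4,5] length 2
  Position 6 ('g'): window [4,6] length 3 -- new best
Longest substring with no repeats: "ehg" with length 3

3


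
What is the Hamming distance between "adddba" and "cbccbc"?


Comparing "adddba" and "cbccbc" position by position:
  Position 0: 'a' vs 'c' => differ
  Position 1: 'd' vs 'b' => differ
  Position 2: 'd' vs 'c' => differ
  Position 3: 'd' vs 'c' => differ
  Position 4: 'b' vs 'b' => same
  Position 5: 'a' vs 'c' => differ
Total differences (Hamming distance): 5

5


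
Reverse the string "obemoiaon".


Input: obemoiaon
Reading characters right to left:
  Position 8: 'n'
  Position 7: 'o'
  Position 6: 'a'
  Position 5: 'i'
  Position 4: 'o'
  Position 3: 'm'
  Position 2: 'e'
  Position 1: 'b'
  Position 0: 'o'
Reversed: noaiomebo

noaiomebo


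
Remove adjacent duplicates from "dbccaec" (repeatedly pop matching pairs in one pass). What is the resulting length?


Input: dbccaec
Stack-based adjacent duplicate removal:
  Read 'd': push. Stack: d
  Read 'b': push. Stack: db
  Read 'c': push. Stack: dbc
  Read 'c': matches stack top 'c' => pop. Stack: db
  Read 'a': push. Stack: dba
  Read 'e': push. Stack: dbae
  Read 'c': push. Stack: dbaec
Final stack: "dbaec" (length 5)

5


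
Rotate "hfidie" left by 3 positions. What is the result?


Input: "hfidie", rotate left by 3
First 3 characters: "hfi"
Remaining characters: "die"
Concatenate remaining + first: "die" + "hfi" = "diehfi"

diehfi


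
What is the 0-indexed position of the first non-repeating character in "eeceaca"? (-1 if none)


Input: eeceaca
Character frequencies:
  'a': 2
  'c': 2
  'e': 3
Scanning left to right for freq == 1:
  Position 0 ('e'): freq=3, skip
  Position 1 ('e'): freq=3, skip
  Position 2 ('c'): freq=2, skip
  Position 3 ('e'): freq=3, skip
  Position 4 ('a'): freq=2, skip
  Position 5 ('c'): freq=2, skip
  Position 6 ('a'): freq=2, skip
  No unique character found => answer = -1

-1


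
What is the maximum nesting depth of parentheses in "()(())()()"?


Input: "()(())()()"
Tracking depth:
  Position 0 '(': depth becomes 1
  Position 1 ')': depth becomes 0
  Position 2 '(': depth becomes 1
  Position 3 '(': depth becomes 2
  Position 4 ')': depth becomes 1
  Position 5 ')': depth becomes 0
  Position 6 '(': depth becomes 1
  Position 7 ')': depth becomes 0
  Position 8 '(': depth becomes 1
  Position 9 ')': depth becomes 0
Maximum depth reached: 2

2


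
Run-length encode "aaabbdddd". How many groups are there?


Input: aaabbdddd
Scanning for consecutive runs:
  Group 1: 'a' x 3 (positions 0-2)
  Group 2: 'b' x 2 (positions 3-4)
  Group 3: 'd' x 4 (positions 5-8)
Total groups: 3

3


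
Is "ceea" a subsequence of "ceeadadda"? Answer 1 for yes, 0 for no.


Check if "ceea" is a subsequence of "ceeadadda"
Greedy scan:
  Position 0 ('c'): matches sub[0] = 'c'
  Position 1 ('e'): matches sub[1] = 'e'
  Position 2 ('e'): matches sub[2] = 'e'
  Position 3 ('a'): matches sub[3] = 'a'
  Position 4 ('d'): no match needed
  Position 5 ('a'): no match needed
  Position 6 ('d'): no match needed
  Position 7 ('d'): no match needed
  Position 8 ('a'): no match needed
All 4 characters matched => is a subsequence

1


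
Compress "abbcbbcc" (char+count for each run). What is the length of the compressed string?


Input: abbcbbcc
Runs:
  'a' x 1 => "a1"
  'b' x 2 => "b2"
  'c' x 1 => "c1"
  'b' x 2 => "b2"
  'c' x 2 => "c2"
Compressed: "a1b2c1b2c2"
Compressed length: 10

10


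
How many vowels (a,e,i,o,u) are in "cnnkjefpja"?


Input: cnnkjefpja
Checking each character:
  'c' at position 0: consonant
  'n' at position 1: consonant
  'n' at position 2: consonant
  'k' at position 3: consonant
  'j' at position 4: consonant
  'e' at position 5: vowel (running total: 1)
  'f' at position 6: consonant
  'p' at position 7: consonant
  'j' at position 8: consonant
  'a' at position 9: vowel (running total: 2)
Total vowels: 2

2


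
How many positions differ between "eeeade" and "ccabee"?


Comparing "eeeade" and "ccabee" position by position:
  Position 0: 'e' vs 'c' => DIFFER
  Position 1: 'e' vs 'c' => DIFFER
  Position 2: 'e' vs 'a' => DIFFER
  Position 3: 'a' vs 'b' => DIFFER
  Position 4: 'd' vs 'e' => DIFFER
  Position 5: 'e' vs 'e' => same
Positions that differ: 5

5


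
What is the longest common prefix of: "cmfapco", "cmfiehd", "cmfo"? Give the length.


Words: cmfapco, cmfiehd, cmfo
  Position 0: all 'c' => match
  Position 1: all 'm' => match
  Position 2: all 'f' => match
  Position 3: ('a', 'i', 'o') => mismatch, stop
LCP = "cmf" (length 3)

3


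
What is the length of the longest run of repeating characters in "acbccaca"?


Input: "acbccaca"
Scanning for longest run:
  Position 1 ('c'): new char, reset run to 1
  Position 2 ('b'): new char, reset run to 1
  Position 3 ('c'): new char, reset run to 1
  Position 4 ('c'): continues run of 'c', length=2
  Position 5 ('a'): new char, reset run to 1
  Position 6 ('c'): new char, reset run to 1
  Position 7 ('a'): new char, reset run to 1
Longest run: 'c' with length 2

2


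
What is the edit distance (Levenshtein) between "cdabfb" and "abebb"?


Computing edit distance: "cdabfb" -> "abebb"
DP table:
           a    b    e    b    b
      0    1    2    3    4    5
  c   1    1    2    3    4    5
  d   2    2    2    3    4    5
  a   3    2    3    3    4    5
  b   4    3    2    3    3    4
  f   5    4    3    3    4    4
  b   6    5    4    4    3    4
Edit distance = dp[6][5] = 4

4


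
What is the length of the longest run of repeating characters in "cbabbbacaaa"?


Input: "cbabbbacaaa"
Scanning for longest run:
  Position 1 ('b'): new char, reset run to 1
  Position 2 ('a'): new char, reset run to 1
  Position 3 ('b'): new char, reset run to 1
  Position 4 ('b'): continues run of 'b', length=2
  Position 5 ('b'): continues run of 'b', length=3
  Position 6 ('a'): new char, reset run to 1
  Position 7 ('c'): new char, reset run to 1
  Position 8 ('a'): new char, reset run to 1
  Position 9 ('a'): continues run of 'a', length=2
  Position 10 ('a'): continues run of 'a', length=3
Longest run: 'b' with length 3

3


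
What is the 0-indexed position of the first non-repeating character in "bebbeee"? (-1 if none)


Input: bebbeee
Character frequencies:
  'b': 3
  'e': 4
Scanning left to right for freq == 1:
  Position 0 ('b'): freq=3, skip
  Position 1 ('e'): freq=4, skip
  Position 2 ('b'): freq=3, skip
  Position 3 ('b'): freq=3, skip
  Position 4 ('e'): freq=4, skip
  Position 5 ('e'): freq=4, skip
  Position 6 ('e'): freq=4, skip
  No unique character found => answer = -1

-1


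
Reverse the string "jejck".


Input: jejck
Reading characters right to left:
  Position 4: 'k'
  Position 3: 'c'
  Position 2: 'j'
  Position 1: 'e'
  Position 0: 'j'
Reversed: kcjej

kcjej


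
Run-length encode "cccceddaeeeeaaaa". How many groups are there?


Input: cccceddaeeeeaaaa
Scanning for consecutive runs:
  Group 1: 'c' x 4 (positions 0-3)
  Group 2: 'e' x 1 (positions 4-4)
  Group 3: 'd' x 2 (positions 5-6)
  Group 4: 'a' x 1 (positions 7-7)
  Group 5: 'e' x 4 (positions 8-11)
  Group 6: 'a' x 4 (positions 12-15)
Total groups: 6

6


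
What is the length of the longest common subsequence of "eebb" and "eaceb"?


LCS of "eebb" and "eaceb"
DP table:
           e    a    c    e    b
      0    0    0    0    0    0
  e   0    1    1    1    1    1
  e   0    1    1    1    2    2
  b   0    1    1    1    2    3
  b   0    1    1    1    2    3
LCS length = dp[4][5] = 3

3


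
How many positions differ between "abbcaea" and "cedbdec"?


Comparing "abbcaea" and "cedbdec" position by position:
  Position 0: 'a' vs 'c' => DIFFER
  Position 1: 'b' vs 'e' => DIFFER
  Position 2: 'b' vs 'd' => DIFFER
  Position 3: 'c' vs 'b' => DIFFER
  Position 4: 'a' vs 'd' => DIFFER
  Position 5: 'e' vs 'e' => same
  Position 6: 'a' vs 'c' => DIFFER
Positions that differ: 6

6


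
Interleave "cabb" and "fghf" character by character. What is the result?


Interleaving "cabb" and "fghf":
  Position 0: 'c' from first, 'f' from second => "cf"
  Position 1: 'a' from first, 'g' from second => "ag"
  Position 2: 'b' from first, 'h' from second => "bh"
  Position 3: 'b' from first, 'f' from second => "bf"
Result: cfagbhbf

cfagbhbf


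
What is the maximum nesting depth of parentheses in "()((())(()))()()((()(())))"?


Input: "()((())(()))()()((()(())))"
Tracking depth:
  Position 0 '(': depth becomes 1
  Position 1 ')': depth becomes 0
  Position 2 '(': depth becomes 1
  Position 3 '(': depth becomes 2
  Position 4 '(': depth becomes 3
  Position 5 ')': depth becomes 2
  Position 6 ')': depth becomes 1
  Position 7 '(': depth becomes 2
  Position 8 '(': depth becomes 3
  Position 9 ')': depth becomes 2
  Position 10 ')': depth becomes 1
  Position 11 ')': depth becomes 0
  Position 12 '(': depth becomes 1
  Position 13 ')': depth becomes 0
  Position 14 '(': depth becomes 1
  Position 15 ')': depth becomes 0
  Position 16 '(': depth becomes 1
  Position 17 '(': depth becomes 2
  Position 18 '(': depth becomes 3
  Position 19 ')': depth becomes 2
  Position 20 '(': depth becomes 3
  Position 21 '(': depth becomes 4
  Position 22 ')': depth becomes 3
  Position 23 ')': depth becomes 2
  Position 24 ')': depth becomes 1
  Position 25 ')': depth becomes 0
Maximum depth reached: 4

4


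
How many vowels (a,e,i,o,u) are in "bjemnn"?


Input: bjemnn
Checking each character:
  'b' at position 0: consonant
  'j' at position 1: consonant
  'e' at position 2: vowel (running total: 1)
  'm' at position 3: consonant
  'n' at position 4: consonant
  'n' at position 5: consonant
Total vowels: 1

1


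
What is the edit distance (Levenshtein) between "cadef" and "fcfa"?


Computing edit distance: "cadef" -> "fcfa"
DP table:
           f    c    f    a
      0    1    2    3    4
  c   1    1    1    2    3
  a   2    2    2    2    2
  d   3    3    3    3    3
  e   4    4    4    4    4
  f   5    4    5    4    5
Edit distance = dp[5][4] = 5

5


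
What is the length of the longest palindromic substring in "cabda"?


Input: "cabda"
Checking substrings for palindromes:
  No multi-char palindromic substrings found
Longest palindromic substring: "c" with length 1

1


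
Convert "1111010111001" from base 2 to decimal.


Input: "1111010111001" in base 2
Positional expansion:
  Digit '1' (value 1) x 2^12 = 4096
  Digit '1' (value 1) x 2^11 = 2048
  Digit '1' (value 1) x 2^10 = 1024
  Digit '1' (value 1) x 2^9 = 512
  Digit '0' (value 0) x 2^8 = 0
  Digit '1' (value 1) x 2^7 = 128
  Digit '0' (value 0) x 2^6 = 0
  Digit '1' (value 1) x 2^5 = 32
  Digit '1' (value 1) x 2^4 = 16
  Digit '1' (value 1) x 2^3 = 8
  Digit '0' (value 0) x 2^2 = 0
  Digit '0' (value 0) x 2^1 = 0
  Digit '1' (value 1) x 2^0 = 1
Sum = 7865

7865


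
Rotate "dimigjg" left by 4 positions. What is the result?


Input: "dimigjg", rotate left by 4
First 4 characters: "dimi"
Remaining characters: "gjg"
Concatenate remaining + first: "gjg" + "dimi" = "gjgdimi"

gjgdimi


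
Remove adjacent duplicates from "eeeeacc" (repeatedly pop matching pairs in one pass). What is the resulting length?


Input: eeeeacc
Stack-based adjacent duplicate removal:
  Read 'e': push. Stack: e
  Read 'e': matches stack top 'e' => pop. Stack: (empty)
  Read 'e': push. Stack: e
  Read 'e': matches stack top 'e' => pop. Stack: (empty)
  Read 'a': push. Stack: a
  Read 'c': push. Stack: ac
  Read 'c': matches stack top 'c' => pop. Stack: a
Final stack: "a" (length 1)

1


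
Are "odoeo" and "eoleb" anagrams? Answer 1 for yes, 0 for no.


Strings: "odoeo", "eoleb"
Sorted first:  deooo
Sorted second: beelo
Differ at position 0: 'd' vs 'b' => not anagrams

0


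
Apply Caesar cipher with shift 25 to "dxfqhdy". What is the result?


Caesar cipher: shift "dxfqhdy" by 25
  'd' (pos 3) + 25 = pos 2 = 'c'
  'x' (pos 23) + 25 = pos 22 = 'w'
  'f' (pos 5) + 25 = pos 4 = 'e'
  'q' (pos 16) + 25 = pos 15 = 'p'
  'h' (pos 7) + 25 = pos 6 = 'g'
  'd' (pos 3) + 25 = pos 2 = 'c'
  'y' (pos 24) + 25 = pos 23 = 'x'
Result: cwepgcx

cwepgcx


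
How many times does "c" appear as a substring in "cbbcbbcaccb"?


Searching for "c" in "cbbcbbcaccb"
Scanning each position:
  Position 0: "c" => MATCH
  Position 1: "b" => no
  Position 2: "b" => no
  Position 3: "c" => MATCH
  Position 4: "b" => no
  Position 5: "b" => no
  Position 6: "c" => MATCH
  Position 7: "a" => no
  Position 8: "c" => MATCH
  Position 9: "c" => MATCH
  Position 10: "b" => no
Total occurrences: 5

5


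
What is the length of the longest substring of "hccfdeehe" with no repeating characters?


Input: "hccfdeehe"
Sliding window (track last position of each char):
  Position 0 ('h'): window [0,0] length 1 -- new best
  Position 1 ('c'): window [0,1] length 2 -- new best
  Position 2 ('c'): repeat (last at 1), move window start to 2
  Position 2 ('c'): window [2,2] length 1
  Position 3 ('f'): window [2,3] length 2
  Position 4 ('d'): window [2,4] length 3 -- new best
  Position 5 ('e'): window [2,5] length 4 -- new best
  Position 6 ('e'): repeat (last at 5), move window start to 6
  Position 6 ('e'): window [6,6] length 1
  Position 7 ('h'): window [6,7] length 2
  Position 8 ('e'): repeat (last at 6), move window start to 7
  Position 8 ('e'): window [7,8] length 2
Longest substring with no repeats: "cfde" with length 4

4


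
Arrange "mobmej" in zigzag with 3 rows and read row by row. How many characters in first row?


Zigzag "mobmej" into 3 rows:
Placing characters:
  'm' => row 0
  'o' => row 1
  'b' => row 2
  'm' => row 1
  'e' => row 0
  'j' => row 1
Rows:
  Row 0: "me"
  Row 1: "omj"
  Row 2: "b"
First row length: 2

2


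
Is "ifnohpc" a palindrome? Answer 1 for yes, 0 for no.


Input: ifnohpc
Reversed: cphonfi
  Compare pos 0 ('i') with pos 6 ('c'): MISMATCH
  Compare pos 1 ('f') with pos 5 ('p'): MISMATCH
  Compare pos 2 ('n') with pos 4 ('h'): MISMATCH
Result: not a palindrome

0


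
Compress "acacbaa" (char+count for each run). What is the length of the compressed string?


Input: acacbaa
Runs:
  'a' x 1 => "a1"
  'c' x 1 => "c1"
  'a' x 1 => "a1"
  'c' x 1 => "c1"
  'b' x 1 => "b1"
  'a' x 2 => "a2"
Compressed: "a1c1a1c1b1a2"
Compressed length: 12

12


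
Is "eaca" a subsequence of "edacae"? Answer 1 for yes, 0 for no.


Check if "eaca" is a subsequence of "edacae"
Greedy scan:
  Position 0 ('e'): matches sub[0] = 'e'
  Position 1 ('d'): no match needed
  Position 2 ('a'): matches sub[1] = 'a'
  Position 3 ('c'): matches sub[2] = 'c'
  Position 4 ('a'): matches sub[3] = 'a'
  Position 5 ('e'): no match needed
All 4 characters matched => is a subsequence

1


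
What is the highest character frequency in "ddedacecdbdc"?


Input: ddedacecdbdc
Character counts:
  'a': 1
  'b': 1
  'c': 3
  'd': 5
  'e': 2
Maximum frequency: 5

5


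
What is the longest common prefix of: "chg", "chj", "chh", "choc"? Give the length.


Words: chg, chj, chh, choc
  Position 0: all 'c' => match
  Position 1: all 'h' => match
  Position 2: ('g', 'j', 'h', 'o') => mismatch, stop
LCP = "ch" (length 2)

2


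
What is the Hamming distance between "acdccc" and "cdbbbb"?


Comparing "acdccc" and "cdbbbb" position by position:
  Position 0: 'a' vs 'c' => differ
  Position 1: 'c' vs 'd' => differ
  Position 2: 'd' vs 'b' => differ
  Position 3: 'c' vs 'b' => differ
  Position 4: 'c' vs 'b' => differ
  Position 5: 'c' vs 'b' => differ
Total differences (Hamming distance): 6

6


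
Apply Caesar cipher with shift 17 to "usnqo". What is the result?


Caesar cipher: shift "usnqo" by 17
  'u' (pos 20) + 17 = pos 11 = 'l'
  's' (pos 18) + 17 = pos 9 = 'j'
  'n' (pos 13) + 17 = pos 4 = 'e'
  'q' (pos 16) + 17 = pos 7 = 'h'
  'o' (pos 14) + 17 = pos 5 = 'f'
Result: ljehf

ljehf


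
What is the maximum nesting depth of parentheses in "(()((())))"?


Input: "(()((())))"
Tracking depth:
  Position 0 '(': depth becomes 1
  Position 1 '(': depth becomes 2
  Position 2 ')': depth becomes 1
  Position 3 '(': depth becomes 2
  Position 4 '(': depth becomes 3
  Position 5 '(': depth becomes 4
  Position 6 ')': depth becomes 3
  Position 7 ')': depth becomes 2
  Position 8 ')': depth becomes 1
  Position 9 ')': depth becomes 0
Maximum depth reached: 4

4


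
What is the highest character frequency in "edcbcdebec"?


Input: edcbcdebec
Character counts:
  'b': 2
  'c': 3
  'd': 2
  'e': 3
Maximum frequency: 3

3


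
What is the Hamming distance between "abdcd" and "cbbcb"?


Comparing "abdcd" and "cbbcb" position by position:
  Position 0: 'a' vs 'c' => differ
  Position 1: 'b' vs 'b' => same
  Position 2: 'd' vs 'b' => differ
  Position 3: 'c' vs 'c' => same
  Position 4: 'd' vs 'b' => differ
Total differences (Hamming distance): 3

3


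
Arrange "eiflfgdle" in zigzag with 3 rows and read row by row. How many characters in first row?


Zigzag "eiflfgdle" into 3 rows:
Placing characters:
  'e' => row 0
  'i' => row 1
  'f' => row 2
  'l' => row 1
  'f' => row 0
  'g' => row 1
  'd' => row 2
  'l' => row 1
  'e' => row 0
Rows:
  Row 0: "efe"
  Row 1: "ilgl"
  Row 2: "fd"
First row length: 3

3


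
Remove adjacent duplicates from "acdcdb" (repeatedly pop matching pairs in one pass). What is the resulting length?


Input: acdcdb
Stack-based adjacent duplicate removal:
  Read 'a': push. Stack: a
  Read 'c': push. Stack: ac
  Read 'd': push. Stack: acd
  Read 'c': push. Stack: acdc
  Read 'd': push. Stack: acdcd
  Read 'b': push. Stack: acdcdb
Final stack: "acdcdb" (length 6)

6


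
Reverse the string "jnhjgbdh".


Input: jnhjgbdh
Reading characters right to left:
  Position 7: 'h'
  Position 6: 'd'
  Position 5: 'b'
  Position 4: 'g'
  Position 3: 'j'
  Position 2: 'h'
  Position 1: 'n'
  Position 0: 'j'
Reversed: hdbgjhnj

hdbgjhnj


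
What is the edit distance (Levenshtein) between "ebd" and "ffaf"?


Computing edit distance: "ebd" -> "ffaf"
DP table:
           f    f    a    f
      0    1    2    3    4
  e   1    1    2    3    4
  b   2    2    2    3    4
  d   3    3    3    3    4
Edit distance = dp[3][4] = 4

4


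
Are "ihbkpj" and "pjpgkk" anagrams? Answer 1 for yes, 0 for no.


Strings: "ihbkpj", "pjpgkk"
Sorted first:  bhijkp
Sorted second: gjkkpp
Differ at position 0: 'b' vs 'g' => not anagrams

0


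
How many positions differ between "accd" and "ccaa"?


Comparing "accd" and "ccaa" position by position:
  Position 0: 'a' vs 'c' => DIFFER
  Position 1: 'c' vs 'c' => same
  Position 2: 'c' vs 'a' => DIFFER
  Position 3: 'd' vs 'a' => DIFFER
Positions that differ: 3

3


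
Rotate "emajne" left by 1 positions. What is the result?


Input: "emajne", rotate left by 1
First 1 characters: "e"
Remaining characters: "majne"
Concatenate remaining + first: "majne" + "e" = "majnee"

majnee


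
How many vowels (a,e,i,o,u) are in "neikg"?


Input: neikg
Checking each character:
  'n' at position 0: consonant
  'e' at position 1: vowel (running total: 1)
  'i' at position 2: vowel (running total: 2)
  'k' at position 3: consonant
  'g' at position 4: consonant
Total vowels: 2

2


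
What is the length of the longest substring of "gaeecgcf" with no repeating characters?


Input: "gaeecgcf"
Sliding window (track last position of each char):
  Position 0 ('g'): window [0,0] length 1 -- new best
  Position 1 ('a'): window [0,1] length 2 -- new best
  Position 2 ('e'): window [0,2] length 3 -- new best
  Position 3 ('e'): repeat (last at 2), move window start to 3
  Position 3 ('e'): window [3,3] length 1
  Position 4 ('c'): window [3,4] length 2
  Position 5 ('g'): window [3,5] length 3
  Position 6 ('c'): repeat (last at 4), move window start to 5
  Position 6 ('c'): window [5,6] length 2
  Position 7 ('f'): window [5,7] length 3
Longest substring with no repeats: "gae" with length 3

3


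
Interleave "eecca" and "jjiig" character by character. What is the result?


Interleaving "eecca" and "jjiig":
  Position 0: 'e' from first, 'j' from second => "ej"
  Position 1: 'e' from first, 'j' from second => "ej"
  Position 2: 'c' from first, 'i' from second => "ci"
  Position 3: 'c' from first, 'i' from second => "ci"
  Position 4: 'a' from first, 'g' from second => "ag"
Result: ejejciciag

ejejciciag


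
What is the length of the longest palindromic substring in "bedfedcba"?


Input: "bedfedcba"
Checking substrings for palindromes:
  No multi-char palindromic substrings found
Longest palindromic substring: "b" with length 1

1


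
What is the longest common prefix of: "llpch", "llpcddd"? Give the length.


Words: llpch, llpcddd
  Position 0: all 'l' => match
  Position 1: all 'l' => match
  Position 2: all 'p' => match
  Position 3: all 'c' => match
  Position 4: ('h', 'd') => mismatch, stop
LCP = "llpc" (length 4)

4


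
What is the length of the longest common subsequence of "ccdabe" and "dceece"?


LCS of "ccdabe" and "dceece"
DP table:
           d    c    e    e    c    e
      0    0    0    0    0    0    0
  c   0    0    1    1    1    1    1
  c   0    0    1    1    1    2    2
  d   0    1    1    1    1    2    2
  a   0    1    1    1    1    2    2
  b   0    1    1    1    1    2    2
  e   0    1    1    2    2    2    3
LCS length = dp[6][6] = 3

3


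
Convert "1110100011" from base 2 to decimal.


Input: "1110100011" in base 2
Positional expansion:
  Digit '1' (value 1) x 2^9 = 512
  Digit '1' (value 1) x 2^8 = 256
  Digit '1' (value 1) x 2^7 = 128
  Digit '0' (value 0) x 2^6 = 0
  Digit '1' (value 1) x 2^5 = 32
  Digit '0' (value 0) x 2^4 = 0
  Digit '0' (value 0) x 2^3 = 0
  Digit '0' (value 0) x 2^2 = 0
  Digit '1' (value 1) x 2^1 = 2
  Digit '1' (value 1) x 2^0 = 1
Sum = 931

931


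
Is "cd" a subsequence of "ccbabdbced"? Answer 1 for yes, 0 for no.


Check if "cd" is a subsequence of "ccbabdbced"
Greedy scan:
  Position 0 ('c'): matches sub[0] = 'c'
  Position 1 ('c'): no match needed
  Position 2 ('b'): no match needed
  Position 3 ('a'): no match needed
  Position 4 ('b'): no match needed
  Position 5 ('d'): matches sub[1] = 'd'
  Position 6 ('b'): no match needed
  Position 7 ('c'): no match needed
  Position 8 ('e'): no match needed
  Position 9 ('d'): no match needed
All 2 characters matched => is a subsequence

1


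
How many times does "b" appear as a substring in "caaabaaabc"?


Searching for "b" in "caaabaaabc"
Scanning each position:
  Position 0: "c" => no
  Position 1: "a" => no
  Position 2: "a" => no
  Position 3: "a" => no
  Position 4: "b" => MATCH
  Position 5: "a" => no
  Position 6: "a" => no
  Position 7: "a" => no
  Position 8: "b" => MATCH
  Position 9: "c" => no
Total occurrences: 2

2


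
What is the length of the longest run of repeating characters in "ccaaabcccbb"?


Input: "ccaaabcccbb"
Scanning for longest run:
  Position 1 ('c'): continues run of 'c', length=2
  Position 2 ('a'): new char, reset run to 1
  Position 3 ('a'): continues run of 'a', length=2
  Position 4 ('a'): continues run of 'a', length=3
  Position 5 ('b'): new char, reset run to 1
  Position 6 ('c'): new char, reset run to 1
  Position 7 ('c'): continues run of 'c', length=2
  Position 8 ('c'): continues run of 'c', length=3
  Position 9 ('b'): new char, reset run to 1
  Position 10 ('b'): continues run of 'b', length=2
Longest run: 'a' with length 3

3


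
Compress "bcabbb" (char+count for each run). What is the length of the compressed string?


Input: bcabbb
Runs:
  'b' x 1 => "b1"
  'c' x 1 => "c1"
  'a' x 1 => "a1"
  'b' x 3 => "b3"
Compressed: "b1c1a1b3"
Compressed length: 8

8


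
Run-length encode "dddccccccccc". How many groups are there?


Input: dddccccccccc
Scanning for consecutive runs:
  Group 1: 'd' x 3 (positions 0-2)
  Group 2: 'c' x 9 (positions 3-11)
Total groups: 2

2


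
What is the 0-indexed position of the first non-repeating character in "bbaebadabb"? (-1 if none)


Input: bbaebadabb
Character frequencies:
  'a': 3
  'b': 5
  'd': 1
  'e': 1
Scanning left to right for freq == 1:
  Position 0 ('b'): freq=5, skip
  Position 1 ('b'): freq=5, skip
  Position 2 ('a'): freq=3, skip
  Position 3 ('e'): unique! => answer = 3

3
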